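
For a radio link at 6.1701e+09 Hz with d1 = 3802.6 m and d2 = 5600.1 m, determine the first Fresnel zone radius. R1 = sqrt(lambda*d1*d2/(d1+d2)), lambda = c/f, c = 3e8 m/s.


lambda = c / f = 3.0000e+08 / 6.1701e+09 = 0.04862158 m
R1 = sqrt(0.04862158 * 3802.6 * 5600.1 / (3802.6 + 5600.1)) = 10.49 m

10.49 m


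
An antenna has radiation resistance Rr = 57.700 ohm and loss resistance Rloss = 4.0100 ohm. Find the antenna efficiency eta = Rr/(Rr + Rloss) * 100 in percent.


eta = 57.700 / (57.700 + 4.0100) * 100 = 93.50%

93.50%


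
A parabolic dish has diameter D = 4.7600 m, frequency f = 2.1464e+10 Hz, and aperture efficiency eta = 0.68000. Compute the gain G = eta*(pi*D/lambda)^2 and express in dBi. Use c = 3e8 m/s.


lambda = c / f = 3.0000e+08 / 2.1464e+10 = 0.01397689 m
G_linear = 0.68000 * (pi * 4.7600 / 0.01397689)^2 = 778397.6
G_dBi = 10 * log10(778397.6) = 58.91 dBi

58.91 dBi


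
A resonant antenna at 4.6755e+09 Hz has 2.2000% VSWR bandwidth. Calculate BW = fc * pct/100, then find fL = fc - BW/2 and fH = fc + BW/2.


BW = 4.6755e+09 * 2.2000/100 = 1.028610e+08 Hz
fL = 4.6755e+09 - 1.028610e+08/2 = 4.624e+09 Hz
fH = 4.6755e+09 + 1.028610e+08/2 = 4.727e+09 Hz

BW=1.029e+08 Hz, fL=4.624e+09 Hz, fH=4.727e+09 Hz


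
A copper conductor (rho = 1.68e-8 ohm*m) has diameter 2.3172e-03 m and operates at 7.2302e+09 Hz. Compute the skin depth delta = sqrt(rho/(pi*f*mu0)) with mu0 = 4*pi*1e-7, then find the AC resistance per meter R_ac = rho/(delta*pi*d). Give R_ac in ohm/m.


delta = sqrt(1.68e-8 / (pi * 7.2302e+09 * 4*pi*1e-7)) = 7.671841e-07 m
R_ac = 1.68e-8 / (7.671841e-07 * pi * 2.3172e-03) = 3.008 ohm/m

3.008 ohm/m


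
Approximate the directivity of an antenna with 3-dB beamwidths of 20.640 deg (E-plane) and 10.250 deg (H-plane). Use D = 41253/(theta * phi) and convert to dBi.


D_linear = 41253 / (20.640 * 10.250) = 194.9943
D_dBi = 10 * log10(194.9943) = 22.90 dBi

22.90 dBi


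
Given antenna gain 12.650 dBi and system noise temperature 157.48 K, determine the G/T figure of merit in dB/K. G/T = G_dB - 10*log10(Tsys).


G/T = 12.650 - 10*log10(157.48) = 12.650 - 21.97225 = -9.322 dB/K

-9.322 dB/K


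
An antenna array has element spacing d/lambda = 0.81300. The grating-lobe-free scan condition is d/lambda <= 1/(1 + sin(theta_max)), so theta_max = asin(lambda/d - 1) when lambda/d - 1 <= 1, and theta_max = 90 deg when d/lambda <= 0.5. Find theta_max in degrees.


lambda/d - 1 = 1/0.81300 - 1 = 0.2300123
theta_max = asin(0.2300123) = 13.30 deg

13.30 deg


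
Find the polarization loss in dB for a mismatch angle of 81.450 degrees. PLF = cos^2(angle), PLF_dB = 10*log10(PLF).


PLF_linear = cos^2(81.450 deg) = 0.02210349
PLF_dB = 10 * log10(0.02210349) = -16.56 dB

-16.56 dB


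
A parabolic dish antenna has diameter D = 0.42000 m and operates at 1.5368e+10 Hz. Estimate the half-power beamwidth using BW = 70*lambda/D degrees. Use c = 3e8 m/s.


lambda = c / f = 3.0000e+08 / 1.5368e+10 = 0.01952108 m
BW = 70 * 0.01952108 / 0.42000 = 3.254 deg

3.254 deg


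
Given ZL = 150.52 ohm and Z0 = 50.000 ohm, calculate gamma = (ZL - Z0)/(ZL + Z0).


gamma = (150.52 - 50.000) / (150.52 + 50.000) = 0.5013

0.5013


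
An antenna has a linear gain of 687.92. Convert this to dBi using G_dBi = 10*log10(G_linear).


G_dBi = 10 * log10(687.92) = 28.38 dBi

28.38 dBi


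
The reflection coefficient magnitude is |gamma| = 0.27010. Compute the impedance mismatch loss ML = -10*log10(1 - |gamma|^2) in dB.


ML = -10 * log10(1 - 0.27010^2) = -10 * log10(0.92704599) = 0.3290 dB

0.3290 dB


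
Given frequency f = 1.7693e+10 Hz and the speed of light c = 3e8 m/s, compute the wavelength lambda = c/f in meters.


lambda = c / f = 3.0000e+08 / 1.7693e+10 = 0.01696 m

0.01696 m


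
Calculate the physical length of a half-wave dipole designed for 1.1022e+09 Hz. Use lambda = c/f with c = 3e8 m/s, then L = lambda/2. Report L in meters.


lambda = c / f = 3.0000e+08 / 1.1022e+09 = 0.2721829 m
L = lambda / 2 = 0.2721829 / 2 = 0.1361 m

0.1361 m


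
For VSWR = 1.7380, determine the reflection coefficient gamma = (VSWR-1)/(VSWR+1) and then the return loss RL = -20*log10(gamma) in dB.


gamma = (1.7380 - 1) / (1.7380 + 1) = 0.2695398
RL = -20 * log10(0.2695398) = 11.39 dB

11.39 dB


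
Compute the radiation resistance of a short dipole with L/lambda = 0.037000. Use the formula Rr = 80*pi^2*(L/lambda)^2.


Rr = 80 * pi^2 * (0.037000)^2 = 80 * 9.869604 * 1.369000e-03 = 1.081 ohm

1.081 ohm


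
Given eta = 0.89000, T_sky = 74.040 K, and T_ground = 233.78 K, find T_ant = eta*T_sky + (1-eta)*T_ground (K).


T_ant = 0.89000 * 74.040 + (1 - 0.89000) * 233.78 = 91.61 K

91.61 K


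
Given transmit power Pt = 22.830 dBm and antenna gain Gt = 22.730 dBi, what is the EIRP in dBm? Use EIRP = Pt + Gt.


EIRP = Pt + Gt = 22.830 + 22.730 = 45.56 dBm

45.56 dBm


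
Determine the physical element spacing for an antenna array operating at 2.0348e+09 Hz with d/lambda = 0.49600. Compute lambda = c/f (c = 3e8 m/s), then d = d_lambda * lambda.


lambda = c / f = 3.0000e+08 / 2.0348e+09 = 0.1474346 m
d = 0.49600 * 0.1474346 = 0.07313 m

0.07313 m


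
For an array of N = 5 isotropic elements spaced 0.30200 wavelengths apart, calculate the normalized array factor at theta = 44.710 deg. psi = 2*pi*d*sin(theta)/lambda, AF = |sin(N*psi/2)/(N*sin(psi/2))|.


psi = 2*pi*0.30200*sin(44.710 deg) = 1.334942 rad
AF = |sin(5*1.334942/2) / (5*sin(1.334942/2))| = 0.06285

0.06285


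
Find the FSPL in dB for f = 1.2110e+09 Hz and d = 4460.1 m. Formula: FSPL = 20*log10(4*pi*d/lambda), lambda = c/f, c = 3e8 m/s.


lambda = c / f = 3.0000e+08 / 1.2110e+09 = 0.2477291 m
FSPL = 20 * log10(4*pi*4460.1/0.2477291) = 107.1 dB

107.1 dB


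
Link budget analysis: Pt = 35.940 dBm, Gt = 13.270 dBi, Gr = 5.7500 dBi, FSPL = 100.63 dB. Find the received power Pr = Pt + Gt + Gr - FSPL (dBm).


Pr = 35.940 + 13.270 + 5.7500 - 100.63 = -45.67 dBm

-45.67 dBm


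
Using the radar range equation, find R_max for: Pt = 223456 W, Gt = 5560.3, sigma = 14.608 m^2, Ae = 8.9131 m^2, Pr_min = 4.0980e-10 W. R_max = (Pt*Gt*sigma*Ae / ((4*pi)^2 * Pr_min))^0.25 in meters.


R^4 = 223456*5560.3*14.608*8.9131 / ((4*pi)^2 * 4.0980e-10) = 2.499874e+18
R_max = 2.499874e+18^0.25 = 39763 m

39763 m


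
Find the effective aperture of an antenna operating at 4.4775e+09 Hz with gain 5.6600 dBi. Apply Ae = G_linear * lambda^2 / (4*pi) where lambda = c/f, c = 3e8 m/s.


lambda = c / f = 3.0000e+08 / 4.4775e+09 = 0.06700168 m
G_linear = 10^(5.6600/10) = 3.681290
Ae = G_linear * lambda^2 / (4*pi) = 3.681290 * 0.06700168^2 / (4*pi) = 1.315e-03 m^2

1.315e-03 m^2


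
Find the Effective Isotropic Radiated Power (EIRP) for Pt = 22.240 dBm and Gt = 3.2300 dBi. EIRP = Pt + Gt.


EIRP = Pt + Gt = 22.240 + 3.2300 = 25.47 dBm

25.47 dBm


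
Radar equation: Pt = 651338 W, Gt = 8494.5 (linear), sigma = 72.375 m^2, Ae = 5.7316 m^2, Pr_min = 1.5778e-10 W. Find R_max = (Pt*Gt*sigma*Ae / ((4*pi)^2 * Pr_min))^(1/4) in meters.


R^4 = 651338*8494.5*72.375*5.7316 / ((4*pi)^2 * 1.5778e-10) = 9.211641e+19
R_max = 9.211641e+19^0.25 = 97968 m

97968 m


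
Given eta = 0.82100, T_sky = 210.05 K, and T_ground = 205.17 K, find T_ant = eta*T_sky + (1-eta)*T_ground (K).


T_ant = 0.82100 * 210.05 + (1 - 0.82100) * 205.17 = 209.2 K

209.2 K


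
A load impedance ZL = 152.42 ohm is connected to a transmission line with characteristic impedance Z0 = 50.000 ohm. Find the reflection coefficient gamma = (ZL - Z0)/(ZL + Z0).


gamma = (152.42 - 50.000) / (152.42 + 50.000) = 0.5060

0.5060


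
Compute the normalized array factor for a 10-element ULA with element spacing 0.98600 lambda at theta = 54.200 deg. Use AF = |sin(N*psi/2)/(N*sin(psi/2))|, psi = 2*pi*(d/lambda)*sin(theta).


psi = 2*pi*0.98600*sin(54.200 deg) = 5.024719 rad
AF = |sin(10*5.024719/2) / (10*sin(5.024719/2))| = 1.554e-03

1.554e-03


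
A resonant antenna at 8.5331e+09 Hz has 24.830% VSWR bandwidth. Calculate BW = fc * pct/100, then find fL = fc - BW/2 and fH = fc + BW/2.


BW = 8.5331e+09 * 24.830/100 = 2.118769e+09 Hz
fL = 8.5331e+09 - 2.118769e+09/2 = 7.474e+09 Hz
fH = 8.5331e+09 + 2.118769e+09/2 = 9.592e+09 Hz

BW=2.119e+09 Hz, fL=7.474e+09 Hz, fH=9.592e+09 Hz


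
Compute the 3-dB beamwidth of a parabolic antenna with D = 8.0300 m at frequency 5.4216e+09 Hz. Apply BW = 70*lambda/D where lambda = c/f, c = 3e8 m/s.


lambda = c / f = 3.0000e+08 / 5.4216e+09 = 0.05533422 m
BW = 70 * 0.05533422 / 8.0300 = 0.4824 deg

0.4824 deg


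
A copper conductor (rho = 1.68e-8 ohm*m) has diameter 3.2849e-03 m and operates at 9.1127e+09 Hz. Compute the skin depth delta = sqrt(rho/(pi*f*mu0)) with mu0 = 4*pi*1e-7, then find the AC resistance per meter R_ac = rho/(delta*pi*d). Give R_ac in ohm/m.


delta = sqrt(1.68e-8 / (pi * 9.1127e+09 * 4*pi*1e-7)) = 6.833626e-07 m
R_ac = 1.68e-8 / (6.833626e-07 * pi * 3.2849e-03) = 2.382 ohm/m

2.382 ohm/m


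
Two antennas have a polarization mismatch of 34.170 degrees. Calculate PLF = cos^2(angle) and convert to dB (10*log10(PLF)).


PLF_linear = cos^2(34.170 deg) = 0.6845490
PLF_dB = 10 * log10(0.6845490) = -1.646 dB

-1.646 dB


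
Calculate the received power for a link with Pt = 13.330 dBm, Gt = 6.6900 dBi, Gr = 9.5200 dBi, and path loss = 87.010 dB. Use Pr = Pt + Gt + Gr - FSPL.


Pr = 13.330 + 6.6900 + 9.5200 - 87.010 = -57.47 dBm

-57.47 dBm


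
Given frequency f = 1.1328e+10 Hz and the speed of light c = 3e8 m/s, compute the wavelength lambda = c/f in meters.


lambda = c / f = 3.0000e+08 / 1.1328e+10 = 0.02648 m

0.02648 m


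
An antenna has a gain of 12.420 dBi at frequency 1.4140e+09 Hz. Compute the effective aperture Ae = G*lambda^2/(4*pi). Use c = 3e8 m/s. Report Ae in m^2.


lambda = c / f = 3.0000e+08 / 1.4140e+09 = 0.2121641 m
G_linear = 10^(12.420/10) = 17.45822
Ae = G_linear * lambda^2 / (4*pi) = 17.45822 * 0.2121641^2 / (4*pi) = 0.06254 m^2

0.06254 m^2


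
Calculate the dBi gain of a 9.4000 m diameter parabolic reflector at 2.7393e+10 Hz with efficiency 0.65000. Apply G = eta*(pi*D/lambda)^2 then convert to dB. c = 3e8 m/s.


lambda = c / f = 3.0000e+08 / 2.7393e+10 = 0.01095170 m
G_linear = 0.65000 * (pi * 9.4000 / 0.01095170)^2 = 4.726131e+06
G_dBi = 10 * log10(4.726131e+06) = 66.75 dBi

66.75 dBi


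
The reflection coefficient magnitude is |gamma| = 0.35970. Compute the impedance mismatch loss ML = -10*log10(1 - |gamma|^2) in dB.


ML = -10 * log10(1 - 0.35970^2) = -10 * log10(0.87061591) = 0.6017 dB

0.6017 dB


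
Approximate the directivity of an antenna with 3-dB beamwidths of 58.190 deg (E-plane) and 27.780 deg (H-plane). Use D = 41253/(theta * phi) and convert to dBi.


D_linear = 41253 / (58.190 * 27.780) = 25.51966
D_dBi = 10 * log10(25.51966) = 14.07 dBi

14.07 dBi


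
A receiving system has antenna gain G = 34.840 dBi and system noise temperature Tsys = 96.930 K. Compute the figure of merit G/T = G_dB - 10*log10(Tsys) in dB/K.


G/T = 34.840 - 10*log10(96.930) = 34.840 - 19.86458 = 14.98 dB/K

14.98 dB/K


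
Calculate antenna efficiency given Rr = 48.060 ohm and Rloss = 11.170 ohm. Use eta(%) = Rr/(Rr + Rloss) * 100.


eta = 48.060 / (48.060 + 11.170) * 100 = 81.14%

81.14%


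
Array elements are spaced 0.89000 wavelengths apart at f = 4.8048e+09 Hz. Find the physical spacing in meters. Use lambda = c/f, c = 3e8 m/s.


lambda = c / f = 3.0000e+08 / 4.8048e+09 = 0.06243756 m
d = 0.89000 * 0.06243756 = 0.05557 m

0.05557 m


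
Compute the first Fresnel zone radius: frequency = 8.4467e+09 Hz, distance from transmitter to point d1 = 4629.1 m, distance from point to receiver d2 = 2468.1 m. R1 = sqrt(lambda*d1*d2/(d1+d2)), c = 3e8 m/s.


lambda = c / f = 3.0000e+08 / 8.4467e+09 = 0.03551683 m
R1 = sqrt(0.03551683 * 4629.1 * 2468.1 / (4629.1 + 2468.1)) = 7.561 m

7.561 m


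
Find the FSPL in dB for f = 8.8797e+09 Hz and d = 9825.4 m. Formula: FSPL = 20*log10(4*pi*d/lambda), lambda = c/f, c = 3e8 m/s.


lambda = c / f = 3.0000e+08 / 8.8797e+09 = 0.03378493 m
FSPL = 20 * log10(4*pi*9825.4/0.03378493) = 131.3 dB

131.3 dB


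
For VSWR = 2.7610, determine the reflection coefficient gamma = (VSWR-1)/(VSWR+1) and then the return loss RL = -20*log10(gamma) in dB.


gamma = (2.7610 - 1) / (2.7610 + 1) = 0.4682265
RL = -20 * log10(0.4682265) = 6.591 dB

6.591 dB


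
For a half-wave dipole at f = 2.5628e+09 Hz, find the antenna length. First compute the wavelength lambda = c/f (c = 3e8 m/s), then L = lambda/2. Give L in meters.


lambda = c / f = 3.0000e+08 / 2.5628e+09 = 0.1170595 m
L = lambda / 2 = 0.1170595 / 2 = 0.05853 m

0.05853 m


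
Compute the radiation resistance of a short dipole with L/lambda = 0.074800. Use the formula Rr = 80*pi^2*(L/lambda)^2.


Rr = 80 * pi^2 * (0.074800)^2 = 80 * 9.869604 * 5.595040e-03 = 4.418 ohm

4.418 ohm


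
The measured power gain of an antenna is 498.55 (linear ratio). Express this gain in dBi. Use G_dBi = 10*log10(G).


G_dBi = 10 * log10(498.55) = 26.98 dBi

26.98 dBi


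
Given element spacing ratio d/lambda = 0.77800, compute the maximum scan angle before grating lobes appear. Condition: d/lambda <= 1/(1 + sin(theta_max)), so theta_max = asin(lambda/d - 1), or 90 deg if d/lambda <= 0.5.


lambda/d - 1 = 1/0.77800 - 1 = 0.2853470
theta_max = asin(0.2853470) = 16.58 deg

16.58 deg


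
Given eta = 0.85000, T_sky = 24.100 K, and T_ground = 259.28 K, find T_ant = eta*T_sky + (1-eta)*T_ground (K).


T_ant = 0.85000 * 24.100 + (1 - 0.85000) * 259.28 = 59.38 K

59.38 K


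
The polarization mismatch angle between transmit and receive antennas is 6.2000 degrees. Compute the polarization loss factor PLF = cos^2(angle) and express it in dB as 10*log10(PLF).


PLF_linear = cos^2(6.2000 deg) = 0.9883361
PLF_dB = 10 * log10(0.9883361) = -0.05095 dB

-0.05095 dB


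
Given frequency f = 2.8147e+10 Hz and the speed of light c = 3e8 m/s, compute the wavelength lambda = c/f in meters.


lambda = c / f = 3.0000e+08 / 2.8147e+10 = 0.01066 m

0.01066 m


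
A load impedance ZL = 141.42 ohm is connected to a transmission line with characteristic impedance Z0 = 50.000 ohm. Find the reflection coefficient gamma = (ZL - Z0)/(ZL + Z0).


gamma = (141.42 - 50.000) / (141.42 + 50.000) = 0.4776

0.4776


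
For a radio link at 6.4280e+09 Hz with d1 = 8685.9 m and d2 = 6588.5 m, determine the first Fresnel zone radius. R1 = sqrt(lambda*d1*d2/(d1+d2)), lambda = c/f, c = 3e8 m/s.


lambda = c / f = 3.0000e+08 / 6.4280e+09 = 0.04667082 m
R1 = sqrt(0.04667082 * 8685.9 * 6588.5 / (8685.9 + 6588.5)) = 13.22 m

13.22 m


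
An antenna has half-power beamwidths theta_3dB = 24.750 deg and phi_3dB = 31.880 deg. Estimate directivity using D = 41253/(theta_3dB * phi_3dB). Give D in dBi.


D_linear = 41253 / (24.750 * 31.880) = 52.28318
D_dBi = 10 * log10(52.28318) = 17.18 dBi

17.18 dBi


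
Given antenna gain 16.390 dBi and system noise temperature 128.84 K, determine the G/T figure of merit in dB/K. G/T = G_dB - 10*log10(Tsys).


G/T = 16.390 - 10*log10(128.84) = 16.390 - 21.10051 = -4.711 dB/K

-4.711 dB/K


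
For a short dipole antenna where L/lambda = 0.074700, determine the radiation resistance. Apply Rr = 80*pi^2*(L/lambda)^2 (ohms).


Rr = 80 * pi^2 * (0.074700)^2 = 80 * 9.869604 * 5.580090e-03 = 4.406 ohm

4.406 ohm


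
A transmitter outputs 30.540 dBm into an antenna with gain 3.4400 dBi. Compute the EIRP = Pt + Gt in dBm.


EIRP = Pt + Gt = 30.540 + 3.4400 = 33.98 dBm

33.98 dBm


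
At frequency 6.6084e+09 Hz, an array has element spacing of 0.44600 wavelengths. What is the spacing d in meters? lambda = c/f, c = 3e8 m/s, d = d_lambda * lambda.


lambda = c / f = 3.0000e+08 / 6.6084e+09 = 0.04539677 m
d = 0.44600 * 0.04539677 = 0.02025 m

0.02025 m


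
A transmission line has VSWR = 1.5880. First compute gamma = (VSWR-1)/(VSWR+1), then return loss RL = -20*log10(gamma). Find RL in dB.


gamma = (1.5880 - 1) / (1.5880 + 1) = 0.2272025
RL = -20 * log10(0.2272025) = 12.87 dB

12.87 dB


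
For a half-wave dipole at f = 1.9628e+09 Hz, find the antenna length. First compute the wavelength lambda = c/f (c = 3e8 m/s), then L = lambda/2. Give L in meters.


lambda = c / f = 3.0000e+08 / 1.9628e+09 = 0.1528429 m
L = lambda / 2 = 0.1528429 / 2 = 0.07642 m

0.07642 m


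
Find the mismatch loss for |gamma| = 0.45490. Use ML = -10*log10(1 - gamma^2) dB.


ML = -10 * log10(1 - 0.45490^2) = -10 * log10(0.79306599) = 1.007 dB

1.007 dB


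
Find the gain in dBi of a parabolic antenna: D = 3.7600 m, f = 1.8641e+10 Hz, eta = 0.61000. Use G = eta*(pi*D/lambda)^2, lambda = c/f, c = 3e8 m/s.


lambda = c / f = 3.0000e+08 / 1.8641e+10 = 0.01609356 m
G_linear = 0.61000 * (pi * 3.7600 / 0.01609356)^2 = 328625.3
G_dBi = 10 * log10(328625.3) = 55.17 dBi

55.17 dBi


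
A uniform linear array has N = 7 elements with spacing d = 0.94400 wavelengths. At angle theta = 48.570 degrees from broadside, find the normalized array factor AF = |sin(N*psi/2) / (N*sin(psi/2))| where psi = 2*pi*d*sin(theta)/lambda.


psi = 2*pi*0.94400*sin(48.570 deg) = 4.447100 rad
AF = |sin(7*4.447100/2) / (7*sin(4.447100/2))| = 0.02565

0.02565


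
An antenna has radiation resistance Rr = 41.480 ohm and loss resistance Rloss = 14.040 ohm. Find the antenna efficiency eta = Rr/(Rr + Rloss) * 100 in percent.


eta = 41.480 / (41.480 + 14.040) * 100 = 74.71%

74.71%


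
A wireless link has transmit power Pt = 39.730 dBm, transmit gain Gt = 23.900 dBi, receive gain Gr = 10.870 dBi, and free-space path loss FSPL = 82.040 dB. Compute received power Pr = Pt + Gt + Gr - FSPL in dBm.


Pr = 39.730 + 23.900 + 10.870 - 82.040 = -7.54 dBm

-7.54 dBm


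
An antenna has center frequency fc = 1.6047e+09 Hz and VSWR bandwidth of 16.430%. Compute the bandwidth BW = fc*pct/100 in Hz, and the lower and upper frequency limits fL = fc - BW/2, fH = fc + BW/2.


BW = 1.6047e+09 * 16.430/100 = 2.636522e+08 Hz
fL = 1.6047e+09 - 2.636522e+08/2 = 1.473e+09 Hz
fH = 1.6047e+09 + 2.636522e+08/2 = 1.737e+09 Hz

BW=2.637e+08 Hz, fL=1.473e+09 Hz, fH=1.737e+09 Hz


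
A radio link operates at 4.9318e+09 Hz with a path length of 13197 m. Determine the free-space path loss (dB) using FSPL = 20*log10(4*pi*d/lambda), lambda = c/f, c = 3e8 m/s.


lambda = c / f = 3.0000e+08 / 4.9318e+09 = 0.06082972 m
FSPL = 20 * log10(4*pi*13197/0.06082972) = 128.7 dB

128.7 dB


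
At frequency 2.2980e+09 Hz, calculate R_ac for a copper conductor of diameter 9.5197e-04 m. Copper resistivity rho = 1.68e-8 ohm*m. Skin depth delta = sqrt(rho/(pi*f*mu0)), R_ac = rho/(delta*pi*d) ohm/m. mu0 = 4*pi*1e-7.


delta = sqrt(1.68e-8 / (pi * 2.2980e+09 * 4*pi*1e-7)) = 1.360817e-06 m
R_ac = 1.68e-8 / (1.360817e-06 * pi * 9.5197e-04) = 4.128 ohm/m

4.128 ohm/m


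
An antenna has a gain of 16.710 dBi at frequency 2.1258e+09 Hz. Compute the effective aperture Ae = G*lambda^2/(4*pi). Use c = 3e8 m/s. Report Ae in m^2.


lambda = c / f = 3.0000e+08 / 2.1258e+09 = 0.1411233 m
G_linear = 10^(16.710/10) = 46.88134
Ae = G_linear * lambda^2 / (4*pi) = 46.88134 * 0.1411233^2 / (4*pi) = 0.07430 m^2

0.07430 m^2


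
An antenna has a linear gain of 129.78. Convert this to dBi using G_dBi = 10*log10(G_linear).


G_dBi = 10 * log10(129.78) = 21.13 dBi

21.13 dBi


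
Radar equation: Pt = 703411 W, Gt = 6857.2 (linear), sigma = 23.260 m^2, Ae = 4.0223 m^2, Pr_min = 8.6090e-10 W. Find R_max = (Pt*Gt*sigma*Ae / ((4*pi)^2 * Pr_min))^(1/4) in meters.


R^4 = 703411*6857.2*23.260*4.0223 / ((4*pi)^2 * 8.6090e-10) = 3.319462e+18
R_max = 3.319462e+18^0.25 = 42684 m

42684 m


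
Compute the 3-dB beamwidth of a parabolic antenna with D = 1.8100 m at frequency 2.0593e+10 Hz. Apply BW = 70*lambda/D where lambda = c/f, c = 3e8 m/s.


lambda = c / f = 3.0000e+08 / 2.0593e+10 = 0.01456806 m
BW = 70 * 0.01456806 / 1.8100 = 0.5634 deg

0.5634 deg


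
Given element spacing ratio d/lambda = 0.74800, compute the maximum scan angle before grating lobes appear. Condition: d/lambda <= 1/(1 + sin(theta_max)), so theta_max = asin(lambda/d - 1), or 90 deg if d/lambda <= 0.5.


lambda/d - 1 = 1/0.74800 - 1 = 0.3368984
theta_max = asin(0.3368984) = 19.69 deg

19.69 deg


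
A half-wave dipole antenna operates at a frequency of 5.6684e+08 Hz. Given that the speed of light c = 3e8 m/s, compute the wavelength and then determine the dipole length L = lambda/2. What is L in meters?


lambda = c / f = 3.0000e+08 / 5.6684e+08 = 0.5292499 m
L = lambda / 2 = 0.5292499 / 2 = 0.2646 m

0.2646 m


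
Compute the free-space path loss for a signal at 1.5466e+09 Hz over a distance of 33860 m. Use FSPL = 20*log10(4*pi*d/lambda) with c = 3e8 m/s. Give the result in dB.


lambda = c / f = 3.0000e+08 / 1.5466e+09 = 0.1939739 m
FSPL = 20 * log10(4*pi*33860/0.1939739) = 126.8 dB

126.8 dB


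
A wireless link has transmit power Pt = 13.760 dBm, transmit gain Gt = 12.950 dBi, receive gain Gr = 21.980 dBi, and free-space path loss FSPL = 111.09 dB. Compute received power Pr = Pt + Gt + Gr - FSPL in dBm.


Pr = 13.760 + 12.950 + 21.980 - 111.09 = -62.40 dBm

-62.40 dBm


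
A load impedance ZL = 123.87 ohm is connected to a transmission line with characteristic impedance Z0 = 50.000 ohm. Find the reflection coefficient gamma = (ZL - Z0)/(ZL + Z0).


gamma = (123.87 - 50.000) / (123.87 + 50.000) = 0.4249

0.4249


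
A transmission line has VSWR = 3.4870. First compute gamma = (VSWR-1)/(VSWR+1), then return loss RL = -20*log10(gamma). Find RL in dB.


gamma = (3.4870 - 1) / (3.4870 + 1) = 0.5542679
RL = -20 * log10(0.5542679) = 5.126 dB

5.126 dB


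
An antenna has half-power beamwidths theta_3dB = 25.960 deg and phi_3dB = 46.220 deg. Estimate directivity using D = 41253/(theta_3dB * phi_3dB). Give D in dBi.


D_linear = 41253 / (25.960 * 46.220) = 34.38119
D_dBi = 10 * log10(34.38119) = 15.36 dBi

15.36 dBi


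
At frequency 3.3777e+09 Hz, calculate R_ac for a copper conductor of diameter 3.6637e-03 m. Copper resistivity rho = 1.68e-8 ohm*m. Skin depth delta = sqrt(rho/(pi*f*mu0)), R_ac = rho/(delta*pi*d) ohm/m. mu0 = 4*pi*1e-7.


delta = sqrt(1.68e-8 / (pi * 3.3777e+09 * 4*pi*1e-7)) = 1.122443e-06 m
R_ac = 1.68e-8 / (1.122443e-06 * pi * 3.6637e-03) = 1.300 ohm/m

1.300 ohm/m


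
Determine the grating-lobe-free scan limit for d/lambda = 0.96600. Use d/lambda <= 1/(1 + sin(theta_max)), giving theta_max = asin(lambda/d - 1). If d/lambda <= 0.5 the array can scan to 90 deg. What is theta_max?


lambda/d - 1 = 1/0.96600 - 1 = 0.03519669
theta_max = asin(0.03519669) = 2.017 deg

2.017 deg


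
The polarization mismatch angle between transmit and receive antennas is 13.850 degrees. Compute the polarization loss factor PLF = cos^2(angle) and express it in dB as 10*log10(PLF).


PLF_linear = cos^2(13.850 deg) = 0.9426968
PLF_dB = 10 * log10(0.9426968) = -0.2563 dB

-0.2563 dB


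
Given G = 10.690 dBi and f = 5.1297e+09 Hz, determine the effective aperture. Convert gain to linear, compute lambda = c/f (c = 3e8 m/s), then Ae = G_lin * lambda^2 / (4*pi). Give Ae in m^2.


lambda = c / f = 3.0000e+08 / 5.1297e+09 = 0.05848295 m
G_linear = 10^(10.690/10) = 11.72195
Ae = G_linear * lambda^2 / (4*pi) = 11.72195 * 0.05848295^2 / (4*pi) = 3.190e-03 m^2

3.190e-03 m^2


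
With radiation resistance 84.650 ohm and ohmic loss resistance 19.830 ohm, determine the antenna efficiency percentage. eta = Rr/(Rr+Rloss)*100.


eta = 84.650 / (84.650 + 19.830) * 100 = 81.02%

81.02%


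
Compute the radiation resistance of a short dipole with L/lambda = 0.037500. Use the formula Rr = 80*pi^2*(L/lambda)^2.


Rr = 80 * pi^2 * (0.037500)^2 = 80 * 9.869604 * 1.406250e-03 = 1.110 ohm

1.110 ohm


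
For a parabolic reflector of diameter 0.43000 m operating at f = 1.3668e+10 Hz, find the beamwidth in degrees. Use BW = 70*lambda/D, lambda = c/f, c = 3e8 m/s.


lambda = c / f = 3.0000e+08 / 1.3668e+10 = 0.02194908 m
BW = 70 * 0.02194908 / 0.43000 = 3.573 deg

3.573 deg


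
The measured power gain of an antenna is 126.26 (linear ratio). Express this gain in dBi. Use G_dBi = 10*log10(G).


G_dBi = 10 * log10(126.26) = 21.01 dBi

21.01 dBi


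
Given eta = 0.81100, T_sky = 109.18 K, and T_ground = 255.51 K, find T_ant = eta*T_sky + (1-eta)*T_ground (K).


T_ant = 0.81100 * 109.18 + (1 - 0.81100) * 255.51 = 136.8 K

136.8 K


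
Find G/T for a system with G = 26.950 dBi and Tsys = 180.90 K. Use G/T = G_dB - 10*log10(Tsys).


G/T = 26.950 - 10*log10(180.90) = 26.950 - 22.57439 = 4.376 dB/K

4.376 dB/K


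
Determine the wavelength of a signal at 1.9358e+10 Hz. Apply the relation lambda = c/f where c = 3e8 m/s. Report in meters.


lambda = c / f = 3.0000e+08 / 1.9358e+10 = 0.01550 m

0.01550 m


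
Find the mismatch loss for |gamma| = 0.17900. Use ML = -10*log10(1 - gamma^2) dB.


ML = -10 * log10(1 - 0.17900^2) = -10 * log10(0.967959) = 0.1414 dB

0.1414 dB


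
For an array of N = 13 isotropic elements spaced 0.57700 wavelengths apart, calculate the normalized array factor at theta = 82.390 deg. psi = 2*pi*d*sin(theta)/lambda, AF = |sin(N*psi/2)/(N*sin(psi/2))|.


psi = 2*pi*0.57700*sin(82.390 deg) = 3.593467 rad
AF = |sin(13*3.593467/2) / (13*sin(3.593467/2))| = 0.07729

0.07729


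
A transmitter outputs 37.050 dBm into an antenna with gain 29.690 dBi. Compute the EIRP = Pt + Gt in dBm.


EIRP = Pt + Gt = 37.050 + 29.690 = 66.74 dBm

66.74 dBm


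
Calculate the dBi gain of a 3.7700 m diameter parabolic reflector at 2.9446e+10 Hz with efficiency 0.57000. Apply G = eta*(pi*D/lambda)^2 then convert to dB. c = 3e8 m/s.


lambda = c / f = 3.0000e+08 / 2.9446e+10 = 0.01018814 m
G_linear = 0.57000 * (pi * 3.7700 / 0.01018814)^2 = 770313.5
G_dBi = 10 * log10(770313.5) = 58.87 dBi

58.87 dBi


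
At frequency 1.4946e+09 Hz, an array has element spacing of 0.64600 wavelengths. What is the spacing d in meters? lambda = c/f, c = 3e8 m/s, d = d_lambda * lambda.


lambda = c / f = 3.0000e+08 / 1.4946e+09 = 0.2007226 m
d = 0.64600 * 0.2007226 = 0.1297 m

0.1297 m


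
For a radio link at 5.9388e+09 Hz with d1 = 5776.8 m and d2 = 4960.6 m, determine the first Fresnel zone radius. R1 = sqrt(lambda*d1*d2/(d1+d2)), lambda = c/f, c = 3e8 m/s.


lambda = c / f = 3.0000e+08 / 5.9388e+09 = 0.05051526 m
R1 = sqrt(0.05051526 * 5776.8 * 4960.6 / (5776.8 + 4960.6)) = 11.61 m

11.61 m


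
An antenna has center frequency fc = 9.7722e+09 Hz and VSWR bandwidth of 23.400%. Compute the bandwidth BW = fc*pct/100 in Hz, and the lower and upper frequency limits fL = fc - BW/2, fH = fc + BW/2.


BW = 9.7722e+09 * 23.400/100 = 2.286695e+09 Hz
fL = 9.7722e+09 - 2.286695e+09/2 = 8.629e+09 Hz
fH = 9.7722e+09 + 2.286695e+09/2 = 1.092e+10 Hz

BW=2.287e+09 Hz, fL=8.629e+09 Hz, fH=1.092e+10 Hz


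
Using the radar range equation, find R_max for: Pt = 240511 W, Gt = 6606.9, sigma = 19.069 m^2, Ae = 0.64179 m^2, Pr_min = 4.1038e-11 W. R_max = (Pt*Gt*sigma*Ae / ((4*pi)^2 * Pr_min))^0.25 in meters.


R^4 = 240511*6606.9*19.069*0.64179 / ((4*pi)^2 * 4.1038e-11) = 3.000873e+18
R_max = 3.000873e+18^0.25 = 41621 m

41621 m


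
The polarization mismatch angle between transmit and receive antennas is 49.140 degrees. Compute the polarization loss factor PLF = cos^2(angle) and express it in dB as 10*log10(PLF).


PLF_linear = cos^2(49.140 deg) = 0.4279946
PLF_dB = 10 * log10(0.4279946) = -3.686 dB

-3.686 dB


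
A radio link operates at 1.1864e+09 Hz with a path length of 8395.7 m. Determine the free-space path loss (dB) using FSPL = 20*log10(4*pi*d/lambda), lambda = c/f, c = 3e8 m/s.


lambda = c / f = 3.0000e+08 / 1.1864e+09 = 0.2528658 m
FSPL = 20 * log10(4*pi*8395.7/0.2528658) = 112.4 dB

112.4 dB


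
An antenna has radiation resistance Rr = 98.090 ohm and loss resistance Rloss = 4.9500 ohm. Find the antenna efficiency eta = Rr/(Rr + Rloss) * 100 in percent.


eta = 98.090 / (98.090 + 4.9500) * 100 = 95.20%

95.20%


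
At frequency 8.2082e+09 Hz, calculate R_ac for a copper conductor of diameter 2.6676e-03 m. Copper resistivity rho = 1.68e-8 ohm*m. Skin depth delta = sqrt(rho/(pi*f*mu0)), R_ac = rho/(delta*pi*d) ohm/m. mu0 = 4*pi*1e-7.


delta = sqrt(1.68e-8 / (pi * 8.2082e+09 * 4*pi*1e-7)) = 7.200304e-07 m
R_ac = 1.68e-8 / (7.200304e-07 * pi * 2.6676e-03) = 2.784 ohm/m

2.784 ohm/m


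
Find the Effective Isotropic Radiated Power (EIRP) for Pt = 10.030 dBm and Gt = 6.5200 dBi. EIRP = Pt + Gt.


EIRP = Pt + Gt = 10.030 + 6.5200 = 16.55 dBm

16.55 dBm


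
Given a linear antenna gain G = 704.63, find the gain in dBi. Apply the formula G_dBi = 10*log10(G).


G_dBi = 10 * log10(704.63) = 28.48 dBi

28.48 dBi


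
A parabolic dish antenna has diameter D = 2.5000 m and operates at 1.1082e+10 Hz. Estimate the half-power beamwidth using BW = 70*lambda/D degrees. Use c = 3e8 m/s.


lambda = c / f = 3.0000e+08 / 1.1082e+10 = 0.02707093 m
BW = 70 * 0.02707093 / 2.5000 = 0.7580 deg

0.7580 deg


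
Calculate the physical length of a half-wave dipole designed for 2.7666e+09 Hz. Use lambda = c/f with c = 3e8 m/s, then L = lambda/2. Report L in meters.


lambda = c / f = 3.0000e+08 / 2.7666e+09 = 0.1084363 m
L = lambda / 2 = 0.1084363 / 2 = 0.05422 m

0.05422 m


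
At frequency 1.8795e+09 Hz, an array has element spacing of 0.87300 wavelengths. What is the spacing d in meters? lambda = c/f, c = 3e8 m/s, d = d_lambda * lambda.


lambda = c / f = 3.0000e+08 / 1.8795e+09 = 0.1596169 m
d = 0.87300 * 0.1596169 = 0.1393 m

0.1393 m


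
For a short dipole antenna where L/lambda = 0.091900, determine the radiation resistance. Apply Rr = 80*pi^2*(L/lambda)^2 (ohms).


Rr = 80 * pi^2 * (0.091900)^2 = 80 * 9.869604 * 8.445610e-03 = 6.668 ohm

6.668 ohm


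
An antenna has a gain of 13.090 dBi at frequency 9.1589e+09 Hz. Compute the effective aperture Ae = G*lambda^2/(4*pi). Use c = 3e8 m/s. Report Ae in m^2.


lambda = c / f = 3.0000e+08 / 9.1589e+09 = 0.03275503 m
G_linear = 10^(13.090/10) = 20.37042
Ae = G_linear * lambda^2 / (4*pi) = 20.37042 * 0.03275503^2 / (4*pi) = 1.739e-03 m^2

1.739e-03 m^2


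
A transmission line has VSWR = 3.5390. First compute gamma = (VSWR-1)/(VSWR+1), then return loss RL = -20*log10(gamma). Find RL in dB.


gamma = (3.5390 - 1) / (3.5390 + 1) = 0.5593743
RL = -20 * log10(0.5593743) = 5.046 dB

5.046 dB


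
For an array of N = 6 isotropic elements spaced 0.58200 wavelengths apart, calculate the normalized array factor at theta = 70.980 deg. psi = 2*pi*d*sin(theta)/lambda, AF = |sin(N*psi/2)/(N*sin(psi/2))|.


psi = 2*pi*0.58200*sin(70.980 deg) = 3.457170 rad
AF = |sin(6*3.457170/2) / (6*sin(3.457170/2))| = 0.1370

0.1370


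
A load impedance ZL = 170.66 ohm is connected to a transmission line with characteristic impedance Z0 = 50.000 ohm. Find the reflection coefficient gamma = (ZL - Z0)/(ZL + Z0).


gamma = (170.66 - 50.000) / (170.66 + 50.000) = 0.5468

0.5468


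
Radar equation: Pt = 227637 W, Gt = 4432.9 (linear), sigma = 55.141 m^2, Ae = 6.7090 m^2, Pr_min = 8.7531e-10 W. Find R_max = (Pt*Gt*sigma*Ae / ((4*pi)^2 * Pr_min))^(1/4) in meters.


R^4 = 227637*4432.9*55.141*6.7090 / ((4*pi)^2 * 8.7531e-10) = 2.700733e+18
R_max = 2.700733e+18^0.25 = 40539 m

40539 m


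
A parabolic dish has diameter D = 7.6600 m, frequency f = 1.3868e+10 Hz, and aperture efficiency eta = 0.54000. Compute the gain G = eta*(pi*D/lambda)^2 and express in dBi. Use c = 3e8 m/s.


lambda = c / f = 3.0000e+08 / 1.3868e+10 = 0.02163254 m
G_linear = 0.54000 * (pi * 7.6600 / 0.02163254)^2 = 668245.5
G_dBi = 10 * log10(668245.5) = 58.25 dBi

58.25 dBi


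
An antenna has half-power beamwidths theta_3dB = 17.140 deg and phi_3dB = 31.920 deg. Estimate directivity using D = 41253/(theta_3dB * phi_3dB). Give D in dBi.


D_linear = 41253 / (17.140 * 31.920) = 75.40182
D_dBi = 10 * log10(75.40182) = 18.77 dBi

18.77 dBi


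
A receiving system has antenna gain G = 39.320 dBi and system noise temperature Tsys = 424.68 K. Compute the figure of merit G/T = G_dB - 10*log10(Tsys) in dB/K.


G/T = 39.320 - 10*log10(424.68) = 39.320 - 26.28062 = 13.04 dB/K

13.04 dB/K


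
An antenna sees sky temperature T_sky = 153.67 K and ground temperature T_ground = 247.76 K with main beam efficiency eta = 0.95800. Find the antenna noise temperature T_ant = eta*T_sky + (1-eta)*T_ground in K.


T_ant = 0.95800 * 153.67 + (1 - 0.95800) * 247.76 = 157.6 K

157.6 K


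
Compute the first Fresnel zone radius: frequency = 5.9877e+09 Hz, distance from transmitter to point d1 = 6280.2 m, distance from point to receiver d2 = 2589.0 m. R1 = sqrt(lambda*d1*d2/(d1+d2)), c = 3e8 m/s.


lambda = c / f = 3.0000e+08 / 5.9877e+09 = 0.05010271 m
R1 = sqrt(0.05010271 * 6280.2 * 2589.0 / (6280.2 + 2589.0)) = 9.584 m

9.584 m


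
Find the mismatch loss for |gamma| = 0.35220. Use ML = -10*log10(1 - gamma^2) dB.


ML = -10 * log10(1 - 0.35220^2) = -10 * log10(0.87595516) = 0.5752 dB

0.5752 dB


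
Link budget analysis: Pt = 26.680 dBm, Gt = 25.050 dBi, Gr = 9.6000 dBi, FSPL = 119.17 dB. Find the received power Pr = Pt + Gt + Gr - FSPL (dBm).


Pr = 26.680 + 25.050 + 9.6000 - 119.17 = -57.84 dBm

-57.84 dBm


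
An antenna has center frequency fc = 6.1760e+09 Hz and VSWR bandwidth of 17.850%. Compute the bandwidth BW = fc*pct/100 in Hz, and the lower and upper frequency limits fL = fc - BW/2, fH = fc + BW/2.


BW = 6.1760e+09 * 17.850/100 = 1.102416e+09 Hz
fL = 6.1760e+09 - 1.102416e+09/2 = 5.625e+09 Hz
fH = 6.1760e+09 + 1.102416e+09/2 = 6.727e+09 Hz

BW=1.102e+09 Hz, fL=5.625e+09 Hz, fH=6.727e+09 Hz


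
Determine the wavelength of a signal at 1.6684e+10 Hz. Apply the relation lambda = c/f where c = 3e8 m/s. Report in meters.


lambda = c / f = 3.0000e+08 / 1.6684e+10 = 0.01798 m

0.01798 m


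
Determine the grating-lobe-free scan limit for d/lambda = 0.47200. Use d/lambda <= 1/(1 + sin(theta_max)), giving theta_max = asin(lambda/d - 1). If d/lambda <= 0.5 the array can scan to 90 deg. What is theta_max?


lambda/d - 1 = 1/0.47200 - 1 = 1.118644 >= 1
d/lambda <= 0.5, so the array can scan to endfire without grating lobes: theta_max = 90 deg

90 deg


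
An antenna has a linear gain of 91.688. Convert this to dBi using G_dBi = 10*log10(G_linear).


G_dBi = 10 * log10(91.688) = 19.62 dBi

19.62 dBi


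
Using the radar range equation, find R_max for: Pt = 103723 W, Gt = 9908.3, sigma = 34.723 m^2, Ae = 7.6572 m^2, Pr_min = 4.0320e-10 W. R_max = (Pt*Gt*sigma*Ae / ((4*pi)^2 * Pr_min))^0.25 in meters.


R^4 = 103723*9908.3*34.723*7.6572 / ((4*pi)^2 * 4.0320e-10) = 4.291619e+18
R_max = 4.291619e+18^0.25 = 45515 m

45515 m


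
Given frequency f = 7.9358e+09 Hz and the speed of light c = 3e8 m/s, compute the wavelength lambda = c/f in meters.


lambda = c / f = 3.0000e+08 / 7.9358e+09 = 0.03780 m

0.03780 m


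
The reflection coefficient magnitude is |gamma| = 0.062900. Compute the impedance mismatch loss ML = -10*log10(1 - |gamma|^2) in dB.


ML = -10 * log10(1 - 0.062900^2) = -10 * log10(0.99604359) = 0.01722 dB

0.01722 dB


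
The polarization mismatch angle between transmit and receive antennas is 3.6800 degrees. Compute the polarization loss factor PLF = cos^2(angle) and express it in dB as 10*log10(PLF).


PLF_linear = cos^2(3.6800 deg) = 0.9958804
PLF_dB = 10 * log10(0.9958804) = -0.01793 dB

-0.01793 dB


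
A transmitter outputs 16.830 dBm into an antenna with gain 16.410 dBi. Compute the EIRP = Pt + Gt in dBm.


EIRP = Pt + Gt = 16.830 + 16.410 = 33.24 dBm

33.24 dBm


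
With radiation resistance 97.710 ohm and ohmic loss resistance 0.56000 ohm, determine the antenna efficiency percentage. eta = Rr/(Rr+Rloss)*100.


eta = 97.710 / (97.710 + 0.56000) * 100 = 99.43%

99.43%


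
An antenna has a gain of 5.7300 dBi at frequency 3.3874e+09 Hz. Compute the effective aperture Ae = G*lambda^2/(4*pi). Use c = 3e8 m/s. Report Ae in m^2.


lambda = c / f = 3.0000e+08 / 3.3874e+09 = 0.08856350 m
G_linear = 10^(5.7300/10) = 3.741106
Ae = G_linear * lambda^2 / (4*pi) = 3.741106 * 0.08856350^2 / (4*pi) = 2.335e-03 m^2

2.335e-03 m^2


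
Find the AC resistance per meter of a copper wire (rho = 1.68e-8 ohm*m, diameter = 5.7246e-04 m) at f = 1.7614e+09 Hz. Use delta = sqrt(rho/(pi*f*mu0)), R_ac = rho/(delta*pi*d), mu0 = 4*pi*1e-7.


delta = sqrt(1.68e-8 / (pi * 1.7614e+09 * 4*pi*1e-7)) = 1.554339e-06 m
R_ac = 1.68e-8 / (1.554339e-06 * pi * 5.7246e-04) = 6.010 ohm/m

6.010 ohm/m


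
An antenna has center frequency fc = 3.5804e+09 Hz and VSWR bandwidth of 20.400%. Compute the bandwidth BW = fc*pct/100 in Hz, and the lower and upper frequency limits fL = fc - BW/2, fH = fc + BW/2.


BW = 3.5804e+09 * 20.400/100 = 7.304016e+08 Hz
fL = 3.5804e+09 - 7.304016e+08/2 = 3.215e+09 Hz
fH = 3.5804e+09 + 7.304016e+08/2 = 3.946e+09 Hz

BW=7.304e+08 Hz, fL=3.215e+09 Hz, fH=3.946e+09 Hz


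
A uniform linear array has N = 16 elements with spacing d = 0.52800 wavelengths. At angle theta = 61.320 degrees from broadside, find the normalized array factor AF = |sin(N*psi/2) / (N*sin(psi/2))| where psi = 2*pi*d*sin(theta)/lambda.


psi = 2*pi*0.52800*sin(61.320 deg) = 2.910507 rad
AF = |sin(16*2.910507/2) / (16*sin(2.910507/2))| = 0.06051

0.06051


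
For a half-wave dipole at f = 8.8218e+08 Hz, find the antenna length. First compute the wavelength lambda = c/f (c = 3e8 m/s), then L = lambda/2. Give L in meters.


lambda = c / f = 3.0000e+08 / 8.8218e+08 = 0.3400667 m
L = lambda / 2 = 0.3400667 / 2 = 0.1700 m

0.1700 m


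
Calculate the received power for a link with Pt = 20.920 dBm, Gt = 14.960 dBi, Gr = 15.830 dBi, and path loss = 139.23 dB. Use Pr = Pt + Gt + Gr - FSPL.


Pr = 20.920 + 14.960 + 15.830 - 139.23 = -87.52 dBm

-87.52 dBm


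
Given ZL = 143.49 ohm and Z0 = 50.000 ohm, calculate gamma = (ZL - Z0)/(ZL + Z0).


gamma = (143.49 - 50.000) / (143.49 + 50.000) = 0.4832

0.4832


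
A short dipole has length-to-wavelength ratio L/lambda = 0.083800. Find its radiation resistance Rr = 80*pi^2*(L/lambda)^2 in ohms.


Rr = 80 * pi^2 * (0.083800)^2 = 80 * 9.869604 * 7.022440e-03 = 5.545 ohm

5.545 ohm


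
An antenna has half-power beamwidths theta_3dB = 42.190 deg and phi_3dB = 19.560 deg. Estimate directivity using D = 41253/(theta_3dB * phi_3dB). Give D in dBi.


D_linear = 41253 / (42.190 * 19.560) = 49.98931
D_dBi = 10 * log10(49.98931) = 16.99 dBi

16.99 dBi


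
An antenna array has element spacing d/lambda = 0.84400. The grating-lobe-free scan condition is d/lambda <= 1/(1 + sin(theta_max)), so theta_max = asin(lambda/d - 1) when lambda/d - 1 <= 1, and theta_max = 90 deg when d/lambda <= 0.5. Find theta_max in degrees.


lambda/d - 1 = 1/0.84400 - 1 = 0.1848341
theta_max = asin(0.1848341) = 10.65 deg

10.65 deg


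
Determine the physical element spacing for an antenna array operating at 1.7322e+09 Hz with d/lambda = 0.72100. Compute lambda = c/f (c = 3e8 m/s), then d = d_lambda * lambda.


lambda = c / f = 3.0000e+08 / 1.7322e+09 = 0.1731902 m
d = 0.72100 * 0.1731902 = 0.1249 m

0.1249 m


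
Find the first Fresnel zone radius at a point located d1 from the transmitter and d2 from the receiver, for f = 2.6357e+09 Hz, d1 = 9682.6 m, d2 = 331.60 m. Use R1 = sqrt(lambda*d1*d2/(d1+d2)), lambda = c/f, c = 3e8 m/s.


lambda = c / f = 3.0000e+08 / 2.6357e+09 = 0.1138218 m
R1 = sqrt(0.1138218 * 9682.6 * 331.60 / (9682.6 + 331.60)) = 6.041 m

6.041 m


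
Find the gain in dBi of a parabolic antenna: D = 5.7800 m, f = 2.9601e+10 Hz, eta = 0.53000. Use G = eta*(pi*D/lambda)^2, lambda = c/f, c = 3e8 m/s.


lambda = c / f = 3.0000e+08 / 2.9601e+10 = 0.01013479 m
G_linear = 0.53000 * (pi * 5.7800 / 0.01013479)^2 = 1.701382e+06
G_dBi = 10 * log10(1.701382e+06) = 62.31 dBi

62.31 dBi
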